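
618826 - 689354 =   -  70528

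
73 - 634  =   - 561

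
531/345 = 177/115 = 1.54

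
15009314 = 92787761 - 77778447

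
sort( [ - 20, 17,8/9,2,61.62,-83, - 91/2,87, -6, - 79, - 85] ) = [ - 85, - 83, - 79,-91/2,-20,-6,8/9,2, 17, 61.62, 87 ] 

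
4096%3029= 1067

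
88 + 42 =130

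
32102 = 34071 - 1969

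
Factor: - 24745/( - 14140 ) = 2^( - 2)*7^1 = 7/4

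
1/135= 1/135 = 0.01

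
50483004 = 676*74679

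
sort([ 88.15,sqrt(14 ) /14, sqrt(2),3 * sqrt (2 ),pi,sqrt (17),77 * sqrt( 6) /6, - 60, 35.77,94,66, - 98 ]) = [ - 98 , - 60,sqrt(14) /14,sqrt(2), pi,sqrt(17),3 * sqrt( 2), 77*sqrt(6)/6,35.77,  66,88.15,94 ]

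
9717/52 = 9717/52 = 186.87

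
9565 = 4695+4870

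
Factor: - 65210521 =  - 17^1*3835913^1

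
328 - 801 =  - 473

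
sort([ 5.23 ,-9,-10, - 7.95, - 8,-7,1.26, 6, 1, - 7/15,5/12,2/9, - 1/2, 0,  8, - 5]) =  [ - 10, - 9, - 8, - 7.95 , - 7,-5, - 1/2, - 7/15, 0, 2/9, 5/12,1,1.26,5.23,6, 8]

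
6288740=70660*89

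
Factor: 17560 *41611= 2^3*5^1*439^1*41611^1 = 730689160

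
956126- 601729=354397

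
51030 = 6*8505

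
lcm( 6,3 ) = 6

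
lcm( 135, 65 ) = 1755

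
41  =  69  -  28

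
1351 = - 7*( - 193 )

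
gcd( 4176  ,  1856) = 464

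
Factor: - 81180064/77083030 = - 40590032/38541515 = -2^4*5^( - 1 ) * 7^2 * 23^1*2251^1*7708303^( - 1)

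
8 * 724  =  5792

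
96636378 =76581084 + 20055294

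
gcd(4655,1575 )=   35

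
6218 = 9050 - 2832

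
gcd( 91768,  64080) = 8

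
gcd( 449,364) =1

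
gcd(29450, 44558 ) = 2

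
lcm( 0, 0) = 0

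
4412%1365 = 317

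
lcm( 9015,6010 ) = 18030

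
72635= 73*995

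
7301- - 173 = 7474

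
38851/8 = 4856+3/8 = 4856.38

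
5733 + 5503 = 11236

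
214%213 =1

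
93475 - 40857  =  52618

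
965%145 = 95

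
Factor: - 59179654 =-2^1 * 1303^1*22709^1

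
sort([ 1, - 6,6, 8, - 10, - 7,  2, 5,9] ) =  [ - 10,-7, - 6,1,  2, 5, 6,  8, 9]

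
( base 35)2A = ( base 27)2Q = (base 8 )120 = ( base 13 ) 62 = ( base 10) 80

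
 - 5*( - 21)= 105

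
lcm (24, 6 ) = 24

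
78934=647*122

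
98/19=5 + 3/19 = 5.16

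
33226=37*898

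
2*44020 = 88040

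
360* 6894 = 2481840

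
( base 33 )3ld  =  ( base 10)3973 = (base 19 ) B02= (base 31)445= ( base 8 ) 7605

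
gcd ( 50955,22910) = 395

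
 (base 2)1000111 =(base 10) 71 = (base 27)2H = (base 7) 131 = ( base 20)3B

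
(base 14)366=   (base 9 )833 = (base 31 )LR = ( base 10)678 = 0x2A6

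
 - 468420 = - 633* 740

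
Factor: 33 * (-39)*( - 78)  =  100386=2^1 *3^3*11^1*13^2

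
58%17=7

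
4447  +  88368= 92815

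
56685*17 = 963645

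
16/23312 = 1/1457=0.00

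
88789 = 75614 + 13175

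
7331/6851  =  7331/6851 = 1.07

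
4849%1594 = 67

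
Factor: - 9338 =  - 2^1*7^1 * 23^1*29^1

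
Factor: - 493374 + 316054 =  - 177320= - 2^3  *5^1*11^1*13^1*31^1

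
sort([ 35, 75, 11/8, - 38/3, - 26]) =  [ - 26, - 38/3,11/8,35,75 ]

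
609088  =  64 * 9517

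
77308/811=95 + 263/811 = 95.32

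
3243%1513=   217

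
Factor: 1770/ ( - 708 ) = - 2^( - 1) * 5^1 = -5/2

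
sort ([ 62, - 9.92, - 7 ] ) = [-9.92,-7,62 ]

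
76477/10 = 7647 + 7/10  =  7647.70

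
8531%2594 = 749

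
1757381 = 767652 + 989729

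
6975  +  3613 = 10588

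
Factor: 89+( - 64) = 25= 5^2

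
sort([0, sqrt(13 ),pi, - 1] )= [- 1, 0,pi, sqrt(13 ) ] 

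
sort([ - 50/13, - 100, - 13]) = [ - 100, -13 , - 50/13 ] 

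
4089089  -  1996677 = 2092412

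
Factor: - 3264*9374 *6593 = - 201724280448 = - 2^7 * 3^1*17^1*19^1*43^1*109^1 * 347^1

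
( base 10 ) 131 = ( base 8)203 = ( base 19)6H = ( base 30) 4B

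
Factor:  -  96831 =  - 3^2*7^1*29^1*53^1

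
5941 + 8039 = 13980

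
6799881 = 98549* 69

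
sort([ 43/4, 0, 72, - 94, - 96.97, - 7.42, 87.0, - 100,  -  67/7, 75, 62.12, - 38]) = [-100,- 96.97, - 94, - 38,  -  67/7, - 7.42, 0,  43/4,62.12, 72,75,  87.0]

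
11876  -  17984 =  - 6108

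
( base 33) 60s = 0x19a2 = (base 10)6562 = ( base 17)15C0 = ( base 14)256A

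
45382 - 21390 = 23992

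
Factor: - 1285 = -5^1*257^1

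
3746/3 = 3746/3 = 1248.67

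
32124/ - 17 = - 1890 + 6/17 = - 1889.65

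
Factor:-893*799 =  - 713507 = -  17^1* 19^1*47^2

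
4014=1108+2906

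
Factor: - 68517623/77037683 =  - 1597^( - 1)*48239^(  -  1)*68517623^1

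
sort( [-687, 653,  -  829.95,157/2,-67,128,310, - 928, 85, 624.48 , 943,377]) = [  -  928,-829.95,-687, - 67,157/2,85,128,  310, 377, 624.48,653,943 ]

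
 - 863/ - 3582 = 863/3582 = 0.24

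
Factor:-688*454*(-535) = 167108320 = 2^5*5^1*43^1*107^1*227^1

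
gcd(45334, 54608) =2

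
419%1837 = 419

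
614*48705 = 29904870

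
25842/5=25842/5=5168.40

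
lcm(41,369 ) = 369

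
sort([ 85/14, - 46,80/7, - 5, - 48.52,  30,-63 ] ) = [ - 63, - 48.52,-46 , - 5, 85/14,80/7,  30]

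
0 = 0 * 333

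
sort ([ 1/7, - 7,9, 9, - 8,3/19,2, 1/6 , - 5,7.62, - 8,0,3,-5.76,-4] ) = [ - 8, - 8,  -  7, - 5.76, - 5, - 4,0, 1/7 , 3/19,1/6,2, 3,7.62,9, 9]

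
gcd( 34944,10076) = 4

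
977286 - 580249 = 397037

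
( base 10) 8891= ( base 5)241031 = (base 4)2022323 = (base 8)21273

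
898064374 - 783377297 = 114687077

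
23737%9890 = 3957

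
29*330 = 9570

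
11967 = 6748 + 5219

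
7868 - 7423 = 445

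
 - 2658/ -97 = 27 + 39/97=27.40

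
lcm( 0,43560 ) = 0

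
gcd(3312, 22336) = 16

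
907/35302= 907/35302 = 0.03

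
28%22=6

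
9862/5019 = 1 + 4843/5019 = 1.96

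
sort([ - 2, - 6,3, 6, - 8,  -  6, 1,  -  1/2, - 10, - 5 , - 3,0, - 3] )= [-10, - 8,-6 ,  -  6, -5 , - 3,  -  3, - 2,- 1/2,0, 1, 3,  6 ]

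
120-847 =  - 727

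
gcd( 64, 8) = 8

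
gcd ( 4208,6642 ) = 2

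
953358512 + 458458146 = 1411816658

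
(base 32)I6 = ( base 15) 28c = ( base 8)1106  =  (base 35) GM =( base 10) 582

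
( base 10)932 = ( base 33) s8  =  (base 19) 2b1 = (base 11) 778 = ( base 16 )3A4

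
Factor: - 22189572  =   - 2^2*3^3*23^1*8933^1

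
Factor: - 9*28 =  - 252   =  -2^2*3^2*7^1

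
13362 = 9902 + 3460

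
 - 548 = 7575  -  8123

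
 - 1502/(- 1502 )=1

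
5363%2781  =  2582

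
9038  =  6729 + 2309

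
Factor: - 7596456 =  - 2^3*3^1*7^1*103^1 * 439^1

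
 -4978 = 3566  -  8544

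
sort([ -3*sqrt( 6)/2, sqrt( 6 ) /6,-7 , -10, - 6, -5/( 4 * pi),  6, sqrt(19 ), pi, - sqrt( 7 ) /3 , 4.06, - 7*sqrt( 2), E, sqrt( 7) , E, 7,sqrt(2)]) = [ - 10, - 7*sqrt(2), - 7,  -  6, - 3 * sqrt(6 ) /2, - sqrt( 7) /3,  -  5/( 4 * pi),sqrt( 6 ) /6, sqrt( 2),sqrt( 7 ), E , E, pi,4.06,sqrt( 19 ), 6,  7] 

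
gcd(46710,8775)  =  135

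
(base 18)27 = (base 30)1d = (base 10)43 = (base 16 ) 2b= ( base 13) 34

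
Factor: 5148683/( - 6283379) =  - 449^1*11467^1*6283379^(  -  1)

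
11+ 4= 15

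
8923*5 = 44615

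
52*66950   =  3481400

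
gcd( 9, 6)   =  3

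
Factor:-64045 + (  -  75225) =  - 2^1* 5^1 *19^1*733^1=-139270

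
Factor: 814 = 2^1*11^1*37^1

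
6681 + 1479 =8160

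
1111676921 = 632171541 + 479505380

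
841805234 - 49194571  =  792610663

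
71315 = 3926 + 67389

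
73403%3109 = 1896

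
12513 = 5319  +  7194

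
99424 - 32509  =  66915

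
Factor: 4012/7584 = 1003/1896 = 2^( - 3)*3^( - 1 )*17^1*59^1 * 79^( - 1 ) 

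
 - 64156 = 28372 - 92528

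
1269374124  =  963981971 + 305392153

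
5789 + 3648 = 9437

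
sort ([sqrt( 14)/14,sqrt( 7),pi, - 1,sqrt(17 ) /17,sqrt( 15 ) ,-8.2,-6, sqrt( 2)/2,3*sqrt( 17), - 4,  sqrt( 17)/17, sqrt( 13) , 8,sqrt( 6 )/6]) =[ - 8.2, - 6, - 4,-1,sqrt(17) /17,sqrt ( 17)/17,  sqrt( 14 ) /14,sqrt ( 6 )/6, sqrt( 2 ) /2,sqrt( 7)  ,  pi,sqrt( 13),sqrt(15),8, 3*sqrt(17)]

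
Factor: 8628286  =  2^1 * 41^1*139^1*757^1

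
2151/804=2 + 181/268= 2.68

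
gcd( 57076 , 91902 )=2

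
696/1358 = 348/679 = 0.51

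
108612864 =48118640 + 60494224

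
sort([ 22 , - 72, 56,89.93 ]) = [ - 72,22 , 56, 89.93 ]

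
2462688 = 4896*503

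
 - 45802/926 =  - 22901/463  =  - 49.46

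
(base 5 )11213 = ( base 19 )24a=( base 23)1C3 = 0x328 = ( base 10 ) 808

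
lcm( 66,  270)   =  2970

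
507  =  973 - 466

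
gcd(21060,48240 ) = 180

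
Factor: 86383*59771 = 11^1*7853^1 * 59771^1 =5163198293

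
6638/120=3319/60 = 55.32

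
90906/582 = 156+19/97 = 156.20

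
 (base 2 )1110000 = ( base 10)112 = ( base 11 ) a2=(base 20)5c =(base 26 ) 48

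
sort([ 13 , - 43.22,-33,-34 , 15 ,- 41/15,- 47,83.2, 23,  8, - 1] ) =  [  -  47, - 43.22, - 34, - 33, - 41/15, - 1 , 8 , 13, 15 , 23, 83.2] 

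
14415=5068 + 9347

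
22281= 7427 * 3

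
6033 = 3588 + 2445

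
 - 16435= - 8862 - 7573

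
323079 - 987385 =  - 664306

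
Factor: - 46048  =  -2^5 *1439^1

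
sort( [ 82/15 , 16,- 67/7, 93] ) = [ -67/7, 82/15,16, 93 ]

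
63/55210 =63/55210 = 0.00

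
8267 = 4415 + 3852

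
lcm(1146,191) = 1146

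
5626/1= 5626 =5626.00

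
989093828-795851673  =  193242155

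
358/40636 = 179/20318   =  0.01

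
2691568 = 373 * 7216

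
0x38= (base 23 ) 2A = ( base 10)56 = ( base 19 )2I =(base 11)51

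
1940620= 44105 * 44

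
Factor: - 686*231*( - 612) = 2^3*3^3*7^4 * 11^1 * 17^1=96981192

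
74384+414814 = 489198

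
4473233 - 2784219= 1689014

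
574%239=96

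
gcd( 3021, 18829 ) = 19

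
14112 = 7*2016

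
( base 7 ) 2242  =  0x32e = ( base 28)112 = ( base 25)17e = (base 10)814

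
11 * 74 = 814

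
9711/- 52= -747/4 = - 186.75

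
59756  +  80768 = 140524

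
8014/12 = 667 + 5/6=667.83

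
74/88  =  37/44 = 0.84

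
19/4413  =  19/4413=0.00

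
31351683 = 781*40143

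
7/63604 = 7/63604 = 0.00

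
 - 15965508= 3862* ( - 4134)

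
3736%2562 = 1174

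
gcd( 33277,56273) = 1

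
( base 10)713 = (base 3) 222102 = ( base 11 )599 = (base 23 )180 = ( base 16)2c9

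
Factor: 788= 2^2*197^1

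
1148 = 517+631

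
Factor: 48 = 2^4 * 3^1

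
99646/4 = 24911 + 1/2  =  24911.50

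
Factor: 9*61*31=3^2* 31^1 * 61^1 = 17019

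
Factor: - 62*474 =  -  2^2*3^1*31^1*79^1   =  - 29388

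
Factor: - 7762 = - 2^1*3881^1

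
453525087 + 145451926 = 598977013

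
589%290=9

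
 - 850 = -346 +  - 504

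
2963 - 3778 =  - 815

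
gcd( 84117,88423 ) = 1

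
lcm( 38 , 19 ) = 38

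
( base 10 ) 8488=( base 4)2010220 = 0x2128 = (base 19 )149e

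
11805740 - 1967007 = 9838733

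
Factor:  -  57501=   -  3^2 * 6389^1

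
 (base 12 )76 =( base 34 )2m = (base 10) 90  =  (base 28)36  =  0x5a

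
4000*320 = 1280000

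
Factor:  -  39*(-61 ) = 3^1*13^1*61^1 = 2379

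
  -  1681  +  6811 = 5130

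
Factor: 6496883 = 6496883^1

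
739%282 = 175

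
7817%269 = 16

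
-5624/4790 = -2812/2395 = -1.17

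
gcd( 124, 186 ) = 62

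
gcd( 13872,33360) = 48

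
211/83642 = 211/83642 = 0.00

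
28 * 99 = 2772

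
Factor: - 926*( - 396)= 366696= 2^3*3^2 * 11^1*463^1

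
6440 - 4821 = 1619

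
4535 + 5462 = 9997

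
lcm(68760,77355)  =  618840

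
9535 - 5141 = 4394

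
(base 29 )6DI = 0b1010101000001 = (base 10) 5441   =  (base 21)c72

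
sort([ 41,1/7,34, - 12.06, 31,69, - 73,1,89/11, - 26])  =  [ - 73, - 26 , - 12.06,1/7, 1, 89/11, 31,34 , 41,69]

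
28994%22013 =6981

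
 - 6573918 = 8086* (  -  813)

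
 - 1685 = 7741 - 9426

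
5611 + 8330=13941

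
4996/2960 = 1 + 509/740 = 1.69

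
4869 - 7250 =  - 2381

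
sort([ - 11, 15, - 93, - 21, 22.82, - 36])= [ - 93,-36, - 21, - 11, 15, 22.82 ] 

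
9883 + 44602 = 54485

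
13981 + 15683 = 29664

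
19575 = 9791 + 9784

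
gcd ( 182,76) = 2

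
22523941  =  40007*563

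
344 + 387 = 731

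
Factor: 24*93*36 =2^5*3^4*31^1 = 80352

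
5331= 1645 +3686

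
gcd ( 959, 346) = 1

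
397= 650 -253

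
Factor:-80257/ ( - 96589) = 17^1 *4721^1*96589^(  -  1) 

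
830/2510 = 83/251 = 0.33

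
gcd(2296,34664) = 56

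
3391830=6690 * 507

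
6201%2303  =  1595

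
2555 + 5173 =7728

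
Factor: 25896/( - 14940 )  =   - 26/15 = -  2^1 * 3^( - 1 ) * 5^(  -  1)*13^1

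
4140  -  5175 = -1035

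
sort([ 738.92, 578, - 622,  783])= [ - 622, 578,738.92  ,  783]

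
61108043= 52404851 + 8703192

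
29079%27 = 0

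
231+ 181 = 412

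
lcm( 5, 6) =30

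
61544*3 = 184632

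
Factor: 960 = 2^6*3^1*5^1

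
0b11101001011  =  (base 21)44J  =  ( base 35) 1ic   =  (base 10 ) 1867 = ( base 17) 67E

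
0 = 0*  25542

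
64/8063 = 64/8063 = 0.01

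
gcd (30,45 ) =15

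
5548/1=5548 = 5548.00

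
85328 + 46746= 132074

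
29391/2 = 29391/2 = 14695.50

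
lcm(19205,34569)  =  172845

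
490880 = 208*2360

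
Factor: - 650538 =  - 2^1 * 3^3*7^1*1721^1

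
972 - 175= 797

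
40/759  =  40/759 = 0.05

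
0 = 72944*0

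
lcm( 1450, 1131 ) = 56550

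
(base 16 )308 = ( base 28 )rk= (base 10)776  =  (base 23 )1AH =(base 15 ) 36b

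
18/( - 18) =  - 1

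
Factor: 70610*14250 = 1006192500 = 2^2*3^1*5^4*19^1*23^1*307^1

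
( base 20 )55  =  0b1101001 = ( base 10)105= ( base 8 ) 151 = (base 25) 45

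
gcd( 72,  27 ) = 9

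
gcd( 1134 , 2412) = 18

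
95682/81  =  31894/27 = 1181.26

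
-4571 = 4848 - 9419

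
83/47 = 83/47 = 1.77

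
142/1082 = 71/541 = 0.13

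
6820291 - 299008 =6521283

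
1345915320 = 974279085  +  371636235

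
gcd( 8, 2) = 2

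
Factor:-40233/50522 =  - 2^( - 1 ) *3^1*13411^1*25261^(-1)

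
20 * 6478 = 129560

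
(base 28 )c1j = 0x24EF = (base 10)9455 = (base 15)2C05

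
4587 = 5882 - 1295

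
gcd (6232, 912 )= 152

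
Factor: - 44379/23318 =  - 2^( - 1)*3^2*89^ ( - 1 )*131^ ( - 1 )*4931^1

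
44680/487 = 91 + 363/487 = 91.75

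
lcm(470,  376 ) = 1880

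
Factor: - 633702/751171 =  - 2^1*3^1*31^1*137^( - 1 )*3407^1 * 5483^( - 1) 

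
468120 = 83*5640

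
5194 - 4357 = 837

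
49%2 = 1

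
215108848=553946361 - 338837513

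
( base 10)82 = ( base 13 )64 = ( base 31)2K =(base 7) 145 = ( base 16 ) 52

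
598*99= 59202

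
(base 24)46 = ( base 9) 123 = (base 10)102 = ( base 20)52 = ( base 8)146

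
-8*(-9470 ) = 75760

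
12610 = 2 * 6305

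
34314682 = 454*75583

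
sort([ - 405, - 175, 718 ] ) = [ - 405, - 175,718] 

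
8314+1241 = 9555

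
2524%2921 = 2524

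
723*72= 52056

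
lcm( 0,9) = 0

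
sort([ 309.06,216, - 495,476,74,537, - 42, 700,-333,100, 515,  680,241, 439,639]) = [ - 495, - 333, - 42, 74 , 100,216 , 241, 309.06,439,476,515, 537,639,680,700 ] 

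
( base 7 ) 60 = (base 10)42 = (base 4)222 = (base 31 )1b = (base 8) 52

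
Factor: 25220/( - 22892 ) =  - 65/59 = - 5^1*13^1*59^( - 1)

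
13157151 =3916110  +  9241041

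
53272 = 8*6659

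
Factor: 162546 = 2^1 * 3^1*27091^1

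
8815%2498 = 1321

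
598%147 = 10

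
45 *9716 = 437220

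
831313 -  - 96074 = 927387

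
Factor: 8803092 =2^2*3^1*733591^1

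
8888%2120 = 408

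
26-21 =5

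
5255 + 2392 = 7647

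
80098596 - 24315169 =55783427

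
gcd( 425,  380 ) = 5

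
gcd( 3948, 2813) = 1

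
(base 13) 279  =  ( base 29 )f3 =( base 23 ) j1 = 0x1B6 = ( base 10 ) 438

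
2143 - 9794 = -7651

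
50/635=10/127 = 0.08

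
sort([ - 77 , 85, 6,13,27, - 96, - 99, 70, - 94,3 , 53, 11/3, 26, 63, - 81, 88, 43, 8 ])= [ - 99, -96, - 94, - 81, - 77,3 , 11/3,  6,  8,13, 26,27 , 43, 53, 63,70 , 85, 88 ]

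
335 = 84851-84516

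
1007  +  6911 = 7918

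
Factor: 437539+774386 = 1211925 = 3^1*5^2*11^1 * 13^1 * 113^1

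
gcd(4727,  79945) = 1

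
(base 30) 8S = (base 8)414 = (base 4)10030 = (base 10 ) 268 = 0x10c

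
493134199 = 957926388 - 464792189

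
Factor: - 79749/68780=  - 2^( - 2)*3^2*5^(  -  1 )*19^ ( - 1 )*181^( - 1)*8861^1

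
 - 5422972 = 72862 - 5495834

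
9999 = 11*909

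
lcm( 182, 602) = 7826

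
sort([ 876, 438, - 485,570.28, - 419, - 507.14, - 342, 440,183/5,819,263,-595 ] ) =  [ - 595, - 507.14, - 485,-419,  -  342,183/5, 263,438,440, 570.28,819,  876 ] 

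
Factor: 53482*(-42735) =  - 2^1*3^1*5^1*7^1*11^3* 13^1*17^1*37^1 =- 2285553270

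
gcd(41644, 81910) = 2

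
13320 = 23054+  - 9734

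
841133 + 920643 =1761776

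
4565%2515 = 2050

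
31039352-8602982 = 22436370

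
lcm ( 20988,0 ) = 0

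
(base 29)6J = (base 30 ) 6d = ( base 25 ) 7i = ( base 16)c1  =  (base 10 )193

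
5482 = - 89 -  - 5571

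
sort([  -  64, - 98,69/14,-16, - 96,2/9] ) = [-98,-96,-64,-16,2/9, 69/14 ] 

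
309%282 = 27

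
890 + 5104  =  5994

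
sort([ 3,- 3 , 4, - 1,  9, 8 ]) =[ - 3, -1,3 , 4, 8, 9]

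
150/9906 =25/1651 =0.02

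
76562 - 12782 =63780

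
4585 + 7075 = 11660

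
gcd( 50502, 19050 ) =6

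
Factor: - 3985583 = - 7^1*569369^1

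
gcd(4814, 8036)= 2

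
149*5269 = 785081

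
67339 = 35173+32166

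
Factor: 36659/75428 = 2^( -2)*7^1  *109^( - 1 )*173^( - 1)*5237^1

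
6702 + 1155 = 7857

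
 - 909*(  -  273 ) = 248157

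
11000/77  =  142 + 6/7 = 142.86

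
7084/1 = 7084= 7084.00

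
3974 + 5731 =9705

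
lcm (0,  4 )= 0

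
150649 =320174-169525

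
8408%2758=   134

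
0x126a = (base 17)g55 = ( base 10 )4714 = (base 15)15E4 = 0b1001001101010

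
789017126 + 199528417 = 988545543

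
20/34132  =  5/8533 = 0.00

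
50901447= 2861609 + 48039838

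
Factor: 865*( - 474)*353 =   -  144733530 = - 2^1 * 3^1*5^1*79^1 * 173^1*353^1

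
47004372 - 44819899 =2184473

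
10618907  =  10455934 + 162973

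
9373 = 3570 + 5803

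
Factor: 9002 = 2^1*7^1*643^1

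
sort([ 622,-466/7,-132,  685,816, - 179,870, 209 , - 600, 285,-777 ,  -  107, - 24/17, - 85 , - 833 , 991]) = [ - 833, - 777,-600,-179, - 132, - 107 , - 85, - 466/7, -24/17,209, 285,622, 685, 816,  870,991] 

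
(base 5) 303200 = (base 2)10011001001000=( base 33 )8ww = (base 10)9800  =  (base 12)5808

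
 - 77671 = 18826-96497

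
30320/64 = 1895/4 = 473.75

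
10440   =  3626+6814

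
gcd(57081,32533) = 1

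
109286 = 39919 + 69367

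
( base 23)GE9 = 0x225b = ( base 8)21133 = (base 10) 8795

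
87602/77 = 87602/77 = 1137.69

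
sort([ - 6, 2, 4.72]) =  [ - 6, 2,4.72 ] 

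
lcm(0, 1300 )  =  0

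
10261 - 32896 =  - 22635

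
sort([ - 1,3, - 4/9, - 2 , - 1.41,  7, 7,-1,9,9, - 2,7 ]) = [ - 2,-2, - 1.41, - 1, - 1, - 4/9, 3, 7,  7,7,9 , 9]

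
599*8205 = 4914795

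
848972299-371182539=477789760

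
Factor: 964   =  2^2*241^1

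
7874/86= 3937/43  =  91.56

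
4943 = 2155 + 2788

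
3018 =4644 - 1626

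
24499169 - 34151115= - 9651946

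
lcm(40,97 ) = 3880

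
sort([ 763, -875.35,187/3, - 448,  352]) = [ - 875.35, - 448,187/3,352, 763 ]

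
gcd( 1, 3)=1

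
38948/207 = 38948/207 = 188.15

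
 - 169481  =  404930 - 574411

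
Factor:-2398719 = - 3^1*799573^1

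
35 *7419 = 259665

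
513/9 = 57 = 57.00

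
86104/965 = 86104/965 = 89.23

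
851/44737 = 851/44737 = 0.02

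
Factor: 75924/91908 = 19/23 = 19^1 * 23^( - 1)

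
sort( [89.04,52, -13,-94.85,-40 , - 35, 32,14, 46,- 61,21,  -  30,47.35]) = [ - 94.85, - 61,-40 , -35, - 30,-13,14 , 21, 32, 46, 47.35, 52, 89.04 ] 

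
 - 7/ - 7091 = 1/1013 =0.00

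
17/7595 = 17/7595 = 0.00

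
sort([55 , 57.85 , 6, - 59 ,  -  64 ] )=[-64, - 59, 6,55,  57.85 ]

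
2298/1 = 2298 = 2298.00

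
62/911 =62/911= 0.07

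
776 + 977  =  1753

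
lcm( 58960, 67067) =5365360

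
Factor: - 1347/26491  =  -3/59 = -3^1*59^( - 1)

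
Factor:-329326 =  - 2^1 *164663^1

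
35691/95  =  35691/95=375.69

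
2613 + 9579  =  12192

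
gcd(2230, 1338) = 446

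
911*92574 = 84334914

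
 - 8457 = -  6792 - 1665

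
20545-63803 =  - 43258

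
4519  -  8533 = -4014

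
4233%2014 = 205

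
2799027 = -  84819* ( - 33 )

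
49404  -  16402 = 33002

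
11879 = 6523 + 5356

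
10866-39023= - 28157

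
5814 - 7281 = -1467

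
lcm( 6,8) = 24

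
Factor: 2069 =2069^1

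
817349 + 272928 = 1090277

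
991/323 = 991/323 = 3.07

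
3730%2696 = 1034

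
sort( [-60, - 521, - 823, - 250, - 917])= [ - 917, - 823, - 521,-250, - 60] 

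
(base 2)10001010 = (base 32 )4A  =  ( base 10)138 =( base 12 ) B6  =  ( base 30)4i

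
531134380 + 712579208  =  1243713588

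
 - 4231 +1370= - 2861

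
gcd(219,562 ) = 1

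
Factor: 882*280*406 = 100265760 = 2^5*3^2*5^1*7^4*29^1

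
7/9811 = 7/9811 = 0.00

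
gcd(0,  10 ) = 10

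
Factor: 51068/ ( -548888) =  -12767/137222 = - 2^(-1)*17^1*751^1*68611^(- 1)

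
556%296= 260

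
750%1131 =750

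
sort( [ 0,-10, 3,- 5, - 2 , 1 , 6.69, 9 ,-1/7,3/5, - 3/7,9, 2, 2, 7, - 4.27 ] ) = [-10,-5, - 4.27,  -  2,  -  3/7, - 1/7, 0, 3/5,1, 2, 2, 3,  6.69, 7, 9, 9 ]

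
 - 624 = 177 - 801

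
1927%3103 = 1927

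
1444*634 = 915496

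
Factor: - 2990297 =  - 59^1*50683^1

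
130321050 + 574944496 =705265546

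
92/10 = 9 + 1/5 = 9.20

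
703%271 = 161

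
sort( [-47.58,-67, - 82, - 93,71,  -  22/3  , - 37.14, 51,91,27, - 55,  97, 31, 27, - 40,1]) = [ - 93,-82, - 67, - 55, - 47.58 ,- 40, -37.14, - 22/3,1, 27, 27, 31, 51 , 71,91, 97]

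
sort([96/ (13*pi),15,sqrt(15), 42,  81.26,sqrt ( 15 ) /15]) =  [sqrt(15 ) /15,96/( 13*pi),sqrt(15),15,42,  81.26 ]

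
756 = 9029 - 8273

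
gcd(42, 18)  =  6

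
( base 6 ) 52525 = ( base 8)15705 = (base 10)7109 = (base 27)9k8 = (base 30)7QT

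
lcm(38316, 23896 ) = 2222328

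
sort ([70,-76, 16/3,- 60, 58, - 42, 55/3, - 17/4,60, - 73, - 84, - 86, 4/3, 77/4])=[-86,- 84, - 76,-73, -60, - 42 , - 17/4  ,  4/3, 16/3, 55/3,77/4,58,60, 70 ]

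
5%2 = 1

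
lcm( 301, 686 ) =29498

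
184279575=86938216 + 97341359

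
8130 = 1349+6781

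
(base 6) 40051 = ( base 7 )21130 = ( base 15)182a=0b1010001011111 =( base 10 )5215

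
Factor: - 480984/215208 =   -  3^( - 1)*61^( - 1)*409^1 = - 409/183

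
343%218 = 125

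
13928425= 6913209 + 7015216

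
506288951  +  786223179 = 1292512130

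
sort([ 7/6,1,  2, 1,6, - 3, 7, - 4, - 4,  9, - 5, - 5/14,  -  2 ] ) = [ - 5, - 4, - 4, - 3, - 2, - 5/14, 1, 1, 7/6,2, 6,7,9 ]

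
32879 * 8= 263032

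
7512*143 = 1074216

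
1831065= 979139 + 851926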